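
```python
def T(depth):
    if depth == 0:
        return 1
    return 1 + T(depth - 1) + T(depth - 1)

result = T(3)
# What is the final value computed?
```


T(3)
= 1 + T(2) + T(2)
= 1 + 2 * T(2)
T(k) = 2^(k+1) - 1
T(0) = 1
T(1) = 3
T(2) = 7
T(3) = 15
T(3) = 2^4 - 1 = 15


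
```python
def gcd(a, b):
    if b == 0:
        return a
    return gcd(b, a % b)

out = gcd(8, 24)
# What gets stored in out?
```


gcd(8, 24)
= gcd(24, 8 % 24) = gcd(24, 8)
= gcd(8, 24 % 8) = gcd(8, 0)
b == 0, return a = 8


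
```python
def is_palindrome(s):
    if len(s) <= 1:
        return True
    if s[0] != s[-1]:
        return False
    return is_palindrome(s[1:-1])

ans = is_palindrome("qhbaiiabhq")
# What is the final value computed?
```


is_palindrome("qhbaiiabhq")
"qhbaiiabhq": s[0]='q' == s[-1]='q' -> is_palindrome("hbaiiabh")
"hbaiiabh": s[0]='h' == s[-1]='h' -> is_palindrome("baiiab")
"baiiab": s[0]='b' == s[-1]='b' -> is_palindrome("aiia")
"aiia": s[0]='a' == s[-1]='a' -> is_palindrome("ii")
"ii": s[0]='i' == s[-1]='i' -> is_palindrome("")
"": len <= 1 -> True
= True


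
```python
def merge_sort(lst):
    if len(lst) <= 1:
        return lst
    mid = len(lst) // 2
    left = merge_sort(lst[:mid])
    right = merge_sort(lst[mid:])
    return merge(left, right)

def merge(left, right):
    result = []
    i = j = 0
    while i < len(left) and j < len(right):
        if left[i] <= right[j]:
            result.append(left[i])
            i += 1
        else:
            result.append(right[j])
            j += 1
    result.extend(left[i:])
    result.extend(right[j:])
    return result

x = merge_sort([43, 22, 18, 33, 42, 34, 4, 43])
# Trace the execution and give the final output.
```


merge_sort([43, 22, 18, 33, 42, 34, 4, 43])
Split into [43, 22, 18, 33] and [42, 34, 4, 43]
Left sorted: [18, 22, 33, 43]
Right sorted: [4, 34, 42, 43]
Merge [18, 22, 33, 43] and [4, 34, 42, 43]
= [4, 18, 22, 33, 34, 42, 43, 43]


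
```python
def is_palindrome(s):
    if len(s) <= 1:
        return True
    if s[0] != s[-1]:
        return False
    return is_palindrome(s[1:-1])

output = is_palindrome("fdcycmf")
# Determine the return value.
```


is_palindrome("fdcycmf")
"fdcycmf": s[0]='f' == s[-1]='f' -> is_palindrome("dcycm")
"dcycm": s[0]='d' != s[-1]='m' -> False
= False


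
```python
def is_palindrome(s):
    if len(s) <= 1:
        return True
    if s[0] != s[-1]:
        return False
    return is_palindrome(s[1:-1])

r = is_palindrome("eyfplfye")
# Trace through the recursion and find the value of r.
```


is_palindrome("eyfplfye")
"eyfplfye": s[0]='e' == s[-1]='e' -> is_palindrome("yfplfy")
"yfplfy": s[0]='y' == s[-1]='y' -> is_palindrome("fplf")
"fplf": s[0]='f' == s[-1]='f' -> is_palindrome("pl")
"pl": s[0]='p' != s[-1]='l' -> False
= False


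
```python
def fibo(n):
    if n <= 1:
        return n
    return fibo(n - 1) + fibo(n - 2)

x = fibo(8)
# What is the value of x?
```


fibo(8)
= fibo(7) + fibo(6)
= (fibo(6) + fibo(5)) + fibo(6)
Computing bottom-up: fibo(0)=0, fibo(1)=1, fibo(2)=1, fibo(3)=2, fibo(4)=3, fibo(5)=5, fibo(6)=8, fibo(7)=13, fibo(8)=21
= 21


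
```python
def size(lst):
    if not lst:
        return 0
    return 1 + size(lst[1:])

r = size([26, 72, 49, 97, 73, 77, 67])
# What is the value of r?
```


size([26, 72, 49, 97, 73, 77, 67])
= 1 + size([72, 49, 97, 73, 77, 67])
= 1 + 1 + size([49, 97, 73, 77, 67])
= 1 + 1 + 1 + size([97, 73, 77, 67])
= 1 + 1 + 1 + 1 + size([73, 77, 67])
= 1 + 1 + 1 + 1 + 1 + size([77, 67])
= 1 + 1 + 1 + 1 + 1 + 1 + size([67])
= 1 + 1 + 1 + 1 + 1 + 1 + 1 + size([])
= 1 + 1 + 1 + 1 + 1 + 1 + 1 + 0
= 7


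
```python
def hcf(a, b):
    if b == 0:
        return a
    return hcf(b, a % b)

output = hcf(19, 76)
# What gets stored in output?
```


hcf(19, 76)
= hcf(76, 19 % 76) = hcf(76, 19)
= hcf(19, 76 % 19) = hcf(19, 0)
b == 0, return a = 19


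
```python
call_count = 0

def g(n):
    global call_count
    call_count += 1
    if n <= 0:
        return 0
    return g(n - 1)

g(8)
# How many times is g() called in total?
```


g(8) calls g(7) calls ... calls g(0)
Total calls: 8 + 1 (for base case) = 9


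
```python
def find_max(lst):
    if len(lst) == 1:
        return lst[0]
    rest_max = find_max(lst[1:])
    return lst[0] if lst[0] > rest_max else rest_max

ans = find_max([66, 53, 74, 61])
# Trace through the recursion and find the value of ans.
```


find_max([66, 53, 74, 61])
= compare 66 with find_max([53, 74, 61])
= compare 53 with find_max([74, 61])
= compare 74 with find_max([61])
Base: find_max([61]) = 61
compare 74 with 61: max = 74
compare 53 with 74: max = 74
compare 66 with 74: max = 74
= 74


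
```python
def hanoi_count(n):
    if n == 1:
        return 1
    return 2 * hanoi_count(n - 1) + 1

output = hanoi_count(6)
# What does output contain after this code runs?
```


hanoi_count(6)
= 2 * hanoi_count(5) + 1
= 2 * (2 * hanoi_count(4) + 1) + 1
= 2 * (2 * (2 * hanoi_count(3) + 1) + 1) + 1
= 2 * (2 * (2 * (2 * hanoi_count(2) + 1) + 1) + 1) + 1
= 2 * (2 * (2 * (2 * (2 * hanoi_count(1) + 1) + 1) + 1) + 1) + 1
Now compute bottom-up:
hanoi_count(1) = 1
hanoi_count(2) = 2 * 1 + 1 = 3
hanoi_count(3) = 2 * 3 + 1 = 7
hanoi_count(4) = 2 * 7 + 1 = 15
hanoi_count(5) = 2 * 15 + 1 = 31
hanoi_count(6) = 2 * 31 + 1 = 63
= 63


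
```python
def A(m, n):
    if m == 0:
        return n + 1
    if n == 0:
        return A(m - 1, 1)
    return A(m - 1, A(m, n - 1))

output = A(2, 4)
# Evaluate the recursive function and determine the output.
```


A(2, 4)
= A(1, A(2, 3))
First compute A(2, 3) = 9
= A(1, 9)
= 11


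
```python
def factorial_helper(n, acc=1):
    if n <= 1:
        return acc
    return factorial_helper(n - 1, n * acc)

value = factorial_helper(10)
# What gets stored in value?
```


factorial_helper(10, 1)
= factorial_helper(9, 10 * 1) = factorial_helper(9, 10)
= factorial_helper(8, 9 * 10) = factorial_helper(8, 90)
= factorial_helper(7, 8 * 90) = factorial_helper(7, 720)
= factorial_helper(6, 7 * 720) = factorial_helper(6, 5040)
= factorial_helper(5, 6 * 5040) = factorial_helper(5, 30240)
= factorial_helper(4, 5 * 30240) = factorial_helper(4, 151200)
= factorial_helper(3, 4 * 151200) = factorial_helper(3, 604800)
= factorial_helper(2, 3 * 604800) = factorial_helper(2, 1814400)
= factorial_helper(1, 2 * 1814400) = factorial_helper(1, 3628800)
n <= 1, return acc = 3628800


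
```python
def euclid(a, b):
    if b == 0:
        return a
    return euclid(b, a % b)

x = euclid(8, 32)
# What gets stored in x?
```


euclid(8, 32)
= euclid(32, 8 % 32) = euclid(32, 8)
= euclid(8, 32 % 8) = euclid(8, 0)
b == 0, return a = 8


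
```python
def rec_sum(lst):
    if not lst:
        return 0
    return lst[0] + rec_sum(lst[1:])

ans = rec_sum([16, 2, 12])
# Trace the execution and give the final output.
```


rec_sum([16, 2, 12])
= 16 + rec_sum([2, 12])
= 16 + 2 + rec_sum([12])
= 16 + 2 + 12 + rec_sum([])
= 16 + 2 + 12 + 0
= 30


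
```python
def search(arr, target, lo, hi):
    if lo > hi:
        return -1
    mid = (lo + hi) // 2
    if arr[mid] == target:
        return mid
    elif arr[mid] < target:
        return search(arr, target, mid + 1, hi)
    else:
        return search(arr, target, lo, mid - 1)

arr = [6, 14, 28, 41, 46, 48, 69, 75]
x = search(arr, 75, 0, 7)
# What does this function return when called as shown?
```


search(arr, 75, 0, 7)
lo=0, hi=7, mid=3, arr[mid]=41
41 < 75, search right half
lo=4, hi=7, mid=5, arr[mid]=48
48 < 75, search right half
lo=6, hi=7, mid=6, arr[mid]=69
69 < 75, search right half
lo=7, hi=7, mid=7, arr[mid]=75
arr[7] == 75, found at index 7
= 7


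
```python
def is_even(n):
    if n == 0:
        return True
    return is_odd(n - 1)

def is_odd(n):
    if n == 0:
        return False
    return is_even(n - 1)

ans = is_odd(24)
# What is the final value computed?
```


is_odd(24)
= is_even(23)
= is_odd(22)
= is_even(21)
= is_odd(20)
= is_even(19)
= is_odd(18)
= is_even(17)
= is_odd(16)
= is_even(15)
= is_odd(14)
= is_even(13)
= is_odd(12)
= is_even(11)
= is_odd(10)
= is_even(9)
= is_odd(8)
= is_even(7)
= is_odd(6)
= is_even(5)
= is_odd(4)
= is_even(3)
= is_odd(2)
= is_even(1)
= is_odd(0)
n == 0: return False
= False


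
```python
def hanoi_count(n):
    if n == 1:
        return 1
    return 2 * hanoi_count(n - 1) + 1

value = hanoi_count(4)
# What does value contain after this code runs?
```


hanoi_count(4)
= 2 * hanoi_count(3) + 1
= 2 * (2 * hanoi_count(2) + 1) + 1
= 2 * (2 * (2 * hanoi_count(1) + 1) + 1) + 1
Now compute bottom-up:
hanoi_count(1) = 1
hanoi_count(2) = 2 * 1 + 1 = 3
hanoi_count(3) = 2 * 3 + 1 = 7
hanoi_count(4) = 2 * 7 + 1 = 15
= 15


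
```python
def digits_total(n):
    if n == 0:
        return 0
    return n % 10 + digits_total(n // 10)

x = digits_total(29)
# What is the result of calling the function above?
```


digits_total(29)
= 9 + digits_total(2)
= 9 + 2 + digits_total(0)
= 9 + 2 + 0
= 11


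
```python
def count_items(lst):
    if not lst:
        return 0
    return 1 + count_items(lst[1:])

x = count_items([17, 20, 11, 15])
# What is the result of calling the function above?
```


count_items([17, 20, 11, 15])
= 1 + count_items([20, 11, 15])
= 1 + 1 + count_items([11, 15])
= 1 + 1 + 1 + count_items([15])
= 1 + 1 + 1 + 1 + count_items([])
= 1 + 1 + 1 + 1 + 0
= 4


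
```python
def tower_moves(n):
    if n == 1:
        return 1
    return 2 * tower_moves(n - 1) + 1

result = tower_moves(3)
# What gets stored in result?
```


tower_moves(3)
= 2 * tower_moves(2) + 1
= 2 * (2 * tower_moves(1) + 1) + 1
Now compute bottom-up:
tower_moves(1) = 1
tower_moves(2) = 2 * 1 + 1 = 3
tower_moves(3) = 2 * 3 + 1 = 7
= 7


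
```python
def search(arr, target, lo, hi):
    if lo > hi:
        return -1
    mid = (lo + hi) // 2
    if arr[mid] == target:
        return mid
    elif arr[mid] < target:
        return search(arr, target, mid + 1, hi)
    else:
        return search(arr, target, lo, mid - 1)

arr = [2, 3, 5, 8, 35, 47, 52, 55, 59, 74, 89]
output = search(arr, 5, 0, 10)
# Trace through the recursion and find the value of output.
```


search(arr, 5, 0, 10)
lo=0, hi=10, mid=5, arr[mid]=47
47 > 5, search left half
lo=0, hi=4, mid=2, arr[mid]=5
arr[2] == 5, found at index 2
= 2


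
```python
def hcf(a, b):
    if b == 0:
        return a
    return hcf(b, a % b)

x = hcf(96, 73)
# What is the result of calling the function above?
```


hcf(96, 73)
= hcf(73, 96 % 73) = hcf(73, 23)
= hcf(23, 73 % 23) = hcf(23, 4)
= hcf(4, 23 % 4) = hcf(4, 3)
= hcf(3, 4 % 3) = hcf(3, 1)
= hcf(1, 3 % 1) = hcf(1, 0)
b == 0, return a = 1


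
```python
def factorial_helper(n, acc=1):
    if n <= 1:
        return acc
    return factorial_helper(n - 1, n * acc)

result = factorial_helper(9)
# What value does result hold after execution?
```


factorial_helper(9, 1)
= factorial_helper(8, 9 * 1) = factorial_helper(8, 9)
= factorial_helper(7, 8 * 9) = factorial_helper(7, 72)
= factorial_helper(6, 7 * 72) = factorial_helper(6, 504)
= factorial_helper(5, 6 * 504) = factorial_helper(5, 3024)
= factorial_helper(4, 5 * 3024) = factorial_helper(4, 15120)
= factorial_helper(3, 4 * 15120) = factorial_helper(3, 60480)
= factorial_helper(2, 3 * 60480) = factorial_helper(2, 181440)
= factorial_helper(1, 2 * 181440) = factorial_helper(1, 362880)
n <= 1, return acc = 362880


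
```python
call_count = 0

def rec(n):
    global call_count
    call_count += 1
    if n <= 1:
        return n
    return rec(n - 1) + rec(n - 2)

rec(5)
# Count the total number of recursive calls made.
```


rec(5) calls rec(4) and rec(3); each non-base call branches into two more.
Let C(k) = total number of calls made by rec(k), including the call to rec(k) itself.
Base cases: C(0) = 1, C(1) = 1
Recurrence: C(k) = 1 + C(k-1) + C(k-2)
  C(2) = 1 + C(1) + C(0) = 1 + 1 + 1 = 3
  C(3) = 1 + C(2) + C(1) = 1 + 3 + 1 = 5
  C(4) = 1 + C(3) + C(2) = 1 + 5 + 3 = 9
  C(5) = 1 + C(4) + C(3) = 1 + 9 + 5 = 15
Total calls = C(5) = 15


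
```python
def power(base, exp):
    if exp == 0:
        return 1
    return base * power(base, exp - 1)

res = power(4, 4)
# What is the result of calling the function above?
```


power(4, 4)
= 4 * power(4, 3)
= 4 * 4 * power(4, 2)
= 4 * 4 * 4 * power(4, 1)
= 4 * 4 * 4 * 4 * power(4, 0)
= 4 * 4 * 4 * 4 * 1
= 256


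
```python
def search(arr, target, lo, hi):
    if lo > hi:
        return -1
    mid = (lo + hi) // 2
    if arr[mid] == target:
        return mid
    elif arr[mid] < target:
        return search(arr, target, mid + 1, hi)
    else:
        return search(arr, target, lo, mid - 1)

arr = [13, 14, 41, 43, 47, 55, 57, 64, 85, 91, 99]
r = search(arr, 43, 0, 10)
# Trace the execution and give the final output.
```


search(arr, 43, 0, 10)
lo=0, hi=10, mid=5, arr[mid]=55
55 > 43, search left half
lo=0, hi=4, mid=2, arr[mid]=41
41 < 43, search right half
lo=3, hi=4, mid=3, arr[mid]=43
arr[3] == 43, found at index 3
= 3


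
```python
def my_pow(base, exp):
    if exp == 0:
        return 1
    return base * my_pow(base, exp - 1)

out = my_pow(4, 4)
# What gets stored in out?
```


my_pow(4, 4)
= 4 * my_pow(4, 3)
= 4 * 4 * my_pow(4, 2)
= 4 * 4 * 4 * my_pow(4, 1)
= 4 * 4 * 4 * 4 * my_pow(4, 0)
= 4 * 4 * 4 * 4 * 1
= 256


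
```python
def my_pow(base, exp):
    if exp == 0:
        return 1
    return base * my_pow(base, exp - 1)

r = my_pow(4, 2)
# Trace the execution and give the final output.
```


my_pow(4, 2)
= 4 * my_pow(4, 1)
= 4 * 4 * my_pow(4, 0)
= 4 * 4 * 1
= 16


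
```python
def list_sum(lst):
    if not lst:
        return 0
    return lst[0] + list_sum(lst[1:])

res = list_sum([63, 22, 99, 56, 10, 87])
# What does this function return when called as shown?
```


list_sum([63, 22, 99, 56, 10, 87])
= 63 + list_sum([22, 99, 56, 10, 87])
= 63 + 22 + list_sum([99, 56, 10, 87])
= 63 + 22 + 99 + list_sum([56, 10, 87])
= 63 + 22 + 99 + 56 + list_sum([10, 87])
= 63 + 22 + 99 + 56 + 10 + list_sum([87])
= 63 + 22 + 99 + 56 + 10 + 87 + list_sum([])
= 63 + 22 + 99 + 56 + 10 + 87 + 0
= 337


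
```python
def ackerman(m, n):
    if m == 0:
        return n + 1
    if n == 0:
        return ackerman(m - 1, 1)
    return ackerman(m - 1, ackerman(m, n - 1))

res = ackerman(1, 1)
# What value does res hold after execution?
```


ackerman(1, 1)
= ackerman(0, ackerman(1, 0))
First compute ackerman(1, 0) = 2
= ackerman(0, 2)
= 3


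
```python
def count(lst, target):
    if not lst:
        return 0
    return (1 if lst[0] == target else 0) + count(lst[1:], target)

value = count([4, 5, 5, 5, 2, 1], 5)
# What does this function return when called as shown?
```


count([4, 5, 5, 5, 2, 1], 5)
lst[0]=4 != 5: 0 + count([5, 5, 5, 2, 1], 5)
lst[0]=5 == 5: 1 + count([5, 5, 2, 1], 5)
lst[0]=5 == 5: 1 + count([5, 2, 1], 5)
lst[0]=5 == 5: 1 + count([2, 1], 5)
lst[0]=2 != 5: 0 + count([1], 5)
lst[0]=1 != 5: 0 + count([], 5)
= 3


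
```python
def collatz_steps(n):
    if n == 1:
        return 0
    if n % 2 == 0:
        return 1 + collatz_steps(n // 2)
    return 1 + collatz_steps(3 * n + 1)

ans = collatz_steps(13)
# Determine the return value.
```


collatz_steps(13)
13 is odd -> 3*13+1 = 40 -> collatz_steps(40)
40 is even -> collatz_steps(20)
20 is even -> collatz_steps(10)
10 is even -> collatz_steps(5)
5 is odd -> 3*5+1 = 16 -> collatz_steps(16)
16 is even -> collatz_steps(8)
8 is even -> collatz_steps(4)
4 is even -> collatz_steps(2)
2 is even -> collatz_steps(1)
Reached 1 after 9 steps
= 9


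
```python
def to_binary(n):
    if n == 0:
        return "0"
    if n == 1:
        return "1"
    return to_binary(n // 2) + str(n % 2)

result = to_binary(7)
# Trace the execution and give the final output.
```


to_binary(7)
= to_binary(3) + "1"
= to_binary(1) + "1" + "1"
= "1" + "1" + "1"
= "111"


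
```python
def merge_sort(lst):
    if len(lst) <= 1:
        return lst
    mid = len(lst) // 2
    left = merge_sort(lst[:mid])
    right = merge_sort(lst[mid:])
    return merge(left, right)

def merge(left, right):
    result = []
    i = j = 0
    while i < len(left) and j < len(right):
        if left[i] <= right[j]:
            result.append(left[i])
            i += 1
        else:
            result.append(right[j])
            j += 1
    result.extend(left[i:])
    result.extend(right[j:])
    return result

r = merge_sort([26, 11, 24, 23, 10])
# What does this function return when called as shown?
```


merge_sort([26, 11, 24, 23, 10])
Split into [26, 11] and [24, 23, 10]
Left sorted: [11, 26]
Right sorted: [10, 23, 24]
Merge [11, 26] and [10, 23, 24]
= [10, 11, 23, 24, 26]


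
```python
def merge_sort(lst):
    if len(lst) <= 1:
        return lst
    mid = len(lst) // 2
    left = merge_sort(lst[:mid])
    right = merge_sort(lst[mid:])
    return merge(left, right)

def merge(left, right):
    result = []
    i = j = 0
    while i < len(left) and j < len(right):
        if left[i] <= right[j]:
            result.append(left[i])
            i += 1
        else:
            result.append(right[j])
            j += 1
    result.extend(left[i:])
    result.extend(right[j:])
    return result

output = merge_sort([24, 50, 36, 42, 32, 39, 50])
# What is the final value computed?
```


merge_sort([24, 50, 36, 42, 32, 39, 50])
Split into [24, 50, 36] and [42, 32, 39, 50]
Left sorted: [24, 36, 50]
Right sorted: [32, 39, 42, 50]
Merge [24, 36, 50] and [32, 39, 42, 50]
= [24, 32, 36, 39, 42, 50, 50]


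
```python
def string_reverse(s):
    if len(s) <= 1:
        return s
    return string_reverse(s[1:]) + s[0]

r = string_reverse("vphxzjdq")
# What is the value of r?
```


string_reverse("vphxzjdq")
= string_reverse("phxzjdq") + "v"
= string_reverse("hxzjdq") + "p" + "v"
= string_reverse("xzjdq") + "h" + "p" + "v"
= string_reverse("zjdq") + "x" + "h" + "p" + "v"
= string_reverse("jdq") + "z" + "x" + "h" + "p" + "v"
= string_reverse("dq") + "j" + "z" + "x" + "h" + "p" + "v"
= string_reverse("q") + "d" + "j" + "z" + "x" + "h" + "p" + "v"
= "q" + "d" + "j" + "z" + "x" + "h" + "p" + "v"
= "qdjzxhpv"


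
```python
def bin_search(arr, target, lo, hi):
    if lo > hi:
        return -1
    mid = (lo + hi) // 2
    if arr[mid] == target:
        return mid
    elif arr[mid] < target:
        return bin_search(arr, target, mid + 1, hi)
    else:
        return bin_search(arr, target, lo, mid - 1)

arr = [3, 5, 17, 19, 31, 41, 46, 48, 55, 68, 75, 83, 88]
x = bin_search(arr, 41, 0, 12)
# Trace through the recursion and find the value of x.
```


bin_search(arr, 41, 0, 12)
lo=0, hi=12, mid=6, arr[mid]=46
46 > 41, search left half
lo=0, hi=5, mid=2, arr[mid]=17
17 < 41, search right half
lo=3, hi=5, mid=4, arr[mid]=31
31 < 41, search right half
lo=5, hi=5, mid=5, arr[mid]=41
arr[5] == 41, found at index 5
= 5


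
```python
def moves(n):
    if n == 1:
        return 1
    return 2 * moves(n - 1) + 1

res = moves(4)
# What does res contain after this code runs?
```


moves(4)
= 2 * moves(3) + 1
= 2 * (2 * moves(2) + 1) + 1
= 2 * (2 * (2 * moves(1) + 1) + 1) + 1
Now compute bottom-up:
moves(1) = 1
moves(2) = 2 * 1 + 1 = 3
moves(3) = 2 * 3 + 1 = 7
moves(4) = 2 * 7 + 1 = 15
= 15


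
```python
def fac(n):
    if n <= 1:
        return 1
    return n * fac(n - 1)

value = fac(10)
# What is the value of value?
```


fac(10)
= 10 * fac(9)
= 10 * 9 * fac(8)
= 10 * 9 * 8 * fac(7)
= 10 * 9 * 8 * 7 * fac(6)
= 10 * 9 * 8 * 7 * 6 * fac(5)
= 10 * 9 * 8 * 7 * 6 * 5 * fac(4)
= 10 * 9 * 8 * 7 * 6 * 5 * 4 * fac(3)
= 10 * 9 * 8 * 7 * 6 * 5 * 4 * 3 * fac(2)
= 10 * 9 * 8 * 7 * 6 * 5 * 4 * 3 * 2 * fac(1)
= 10 * 9 * 8 * 7 * 6 * 5 * 4 * 3 * 2 * 1
= 3628800


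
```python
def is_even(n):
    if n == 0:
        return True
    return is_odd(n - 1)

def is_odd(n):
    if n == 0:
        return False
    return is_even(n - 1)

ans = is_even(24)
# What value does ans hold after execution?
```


is_even(24)
= is_odd(23)
= is_even(22)
= is_odd(21)
= is_even(20)
= is_odd(19)
= is_even(18)
= is_odd(17)
= is_even(16)
= is_odd(15)
= is_even(14)
= is_odd(13)
= is_even(12)
= is_odd(11)
= is_even(10)
= is_odd(9)
= is_even(8)
= is_odd(7)
= is_even(6)
= is_odd(5)
= is_even(4)
= is_odd(3)
= is_even(2)
= is_odd(1)
= is_even(0)
n == 0: return True
= True


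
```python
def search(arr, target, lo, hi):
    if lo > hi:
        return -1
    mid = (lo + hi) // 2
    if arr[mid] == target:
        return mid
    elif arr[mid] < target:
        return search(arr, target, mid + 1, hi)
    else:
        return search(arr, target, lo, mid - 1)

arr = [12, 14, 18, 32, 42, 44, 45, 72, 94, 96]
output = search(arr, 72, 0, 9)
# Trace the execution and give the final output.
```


search(arr, 72, 0, 9)
lo=0, hi=9, mid=4, arr[mid]=42
42 < 72, search right half
lo=5, hi=9, mid=7, arr[mid]=72
arr[7] == 72, found at index 7
= 7


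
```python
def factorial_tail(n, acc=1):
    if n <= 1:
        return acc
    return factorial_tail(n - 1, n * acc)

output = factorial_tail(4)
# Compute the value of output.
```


factorial_tail(4, 1)
= factorial_tail(3, 4 * 1) = factorial_tail(3, 4)
= factorial_tail(2, 3 * 4) = factorial_tail(2, 12)
= factorial_tail(1, 2 * 12) = factorial_tail(1, 24)
n <= 1, return acc = 24


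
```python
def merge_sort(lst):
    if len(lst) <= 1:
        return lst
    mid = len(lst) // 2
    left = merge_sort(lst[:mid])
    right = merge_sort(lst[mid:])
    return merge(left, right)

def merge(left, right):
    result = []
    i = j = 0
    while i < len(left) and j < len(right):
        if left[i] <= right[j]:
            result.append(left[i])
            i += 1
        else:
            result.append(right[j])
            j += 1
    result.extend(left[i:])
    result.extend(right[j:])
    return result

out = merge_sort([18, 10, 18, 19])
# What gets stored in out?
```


merge_sort([18, 10, 18, 19])
Split into [18, 10] and [18, 19]
Left sorted: [10, 18]
Right sorted: [18, 19]
Merge [10, 18] and [18, 19]
= [10, 18, 18, 19]


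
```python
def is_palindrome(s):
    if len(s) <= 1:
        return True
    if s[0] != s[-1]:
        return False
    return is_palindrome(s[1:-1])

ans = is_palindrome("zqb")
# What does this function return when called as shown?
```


is_palindrome("zqb")
"zqb": s[0]='z' != s[-1]='b' -> False
= False


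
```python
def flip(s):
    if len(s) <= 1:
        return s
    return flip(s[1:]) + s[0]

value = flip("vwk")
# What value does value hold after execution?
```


flip("vwk")
= flip("wk") + "v"
= flip("k") + "w" + "v"
= "k" + "w" + "v"
= "kwv"


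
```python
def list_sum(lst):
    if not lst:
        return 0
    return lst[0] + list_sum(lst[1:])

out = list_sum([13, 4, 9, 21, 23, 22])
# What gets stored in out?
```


list_sum([13, 4, 9, 21, 23, 22])
= 13 + list_sum([4, 9, 21, 23, 22])
= 13 + 4 + list_sum([9, 21, 23, 22])
= 13 + 4 + 9 + list_sum([21, 23, 22])
= 13 + 4 + 9 + 21 + list_sum([23, 22])
= 13 + 4 + 9 + 21 + 23 + list_sum([22])
= 13 + 4 + 9 + 21 + 23 + 22 + list_sum([])
= 13 + 4 + 9 + 21 + 23 + 22 + 0
= 92


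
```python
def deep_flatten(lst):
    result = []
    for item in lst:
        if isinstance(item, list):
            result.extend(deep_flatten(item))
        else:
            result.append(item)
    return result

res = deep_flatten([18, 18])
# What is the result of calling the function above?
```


deep_flatten([18, 18])
Processing each element:
  18 is not a list -> append 18
  18 is not a list -> append 18
= [18, 18]


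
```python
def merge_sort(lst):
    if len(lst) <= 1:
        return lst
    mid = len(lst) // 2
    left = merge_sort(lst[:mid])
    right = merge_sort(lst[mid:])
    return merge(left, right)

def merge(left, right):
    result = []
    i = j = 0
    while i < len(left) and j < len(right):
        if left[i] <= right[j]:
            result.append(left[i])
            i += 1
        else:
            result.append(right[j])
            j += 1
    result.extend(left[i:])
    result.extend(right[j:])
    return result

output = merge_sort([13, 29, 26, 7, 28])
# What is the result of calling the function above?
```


merge_sort([13, 29, 26, 7, 28])
Split into [13, 29] and [26, 7, 28]
Left sorted: [13, 29]
Right sorted: [7, 26, 28]
Merge [13, 29] and [7, 26, 28]
= [7, 13, 26, 28, 29]


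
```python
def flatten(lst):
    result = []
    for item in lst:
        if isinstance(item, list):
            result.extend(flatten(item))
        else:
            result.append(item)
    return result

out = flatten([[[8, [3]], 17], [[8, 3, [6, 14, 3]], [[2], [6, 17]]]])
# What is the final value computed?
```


flatten([[[8, [3]], 17], [[8, 3, [6, 14, 3]], [[2], [6, 17]]]])
Processing each element:
  [[8, [3]], 17] is a list -> flatten recursively -> [8, 3, 17]
  [[8, 3, [6, 14, 3]], [[2], [6, 17]]] is a list -> flatten recursively -> [8, 3, 6, 14, 3, 2, 6, 17]
= [8, 3, 17, 8, 3, 6, 14, 3, 2, 6, 17]


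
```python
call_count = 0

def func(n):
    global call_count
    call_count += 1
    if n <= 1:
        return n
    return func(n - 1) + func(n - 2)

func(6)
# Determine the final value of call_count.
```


func(6) calls func(5) and func(4); each non-base call branches into two more.
Let C(k) = total number of calls made by func(k), including the call to func(k) itself.
Base cases: C(0) = 1, C(1) = 1
Recurrence: C(k) = 1 + C(k-1) + C(k-2)
  C(2) = 1 + C(1) + C(0) = 1 + 1 + 1 = 3
  C(3) = 1 + C(2) + C(1) = 1 + 3 + 1 = 5
  C(4) = 1 + C(3) + C(2) = 1 + 5 + 3 = 9
  C(5) = 1 + C(4) + C(3) = 1 + 9 + 5 = 15
  C(6) = 1 + C(5) + C(4) = 1 + 15 + 9 = 25
Total calls = C(6) = 25


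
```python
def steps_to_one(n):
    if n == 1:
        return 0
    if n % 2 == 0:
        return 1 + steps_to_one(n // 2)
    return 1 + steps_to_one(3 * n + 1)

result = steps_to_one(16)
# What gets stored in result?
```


steps_to_one(16)
16 is even -> steps_to_one(8)
8 is even -> steps_to_one(4)
4 is even -> steps_to_one(2)
2 is even -> steps_to_one(1)
Reached 1 after 4 steps
= 4


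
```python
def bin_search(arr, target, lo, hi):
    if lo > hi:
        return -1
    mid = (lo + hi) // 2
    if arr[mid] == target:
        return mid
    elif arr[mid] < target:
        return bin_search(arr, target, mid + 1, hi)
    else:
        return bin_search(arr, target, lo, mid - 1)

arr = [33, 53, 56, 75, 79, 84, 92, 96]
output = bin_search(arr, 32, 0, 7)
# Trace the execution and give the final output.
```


bin_search(arr, 32, 0, 7)
lo=0, hi=7, mid=3, arr[mid]=75
75 > 32, search left half
lo=0, hi=2, mid=1, arr[mid]=53
53 > 32, search left half
lo=0, hi=0, mid=0, arr[mid]=33
33 > 32, search left half
lo > hi, target not found, return -1
= -1


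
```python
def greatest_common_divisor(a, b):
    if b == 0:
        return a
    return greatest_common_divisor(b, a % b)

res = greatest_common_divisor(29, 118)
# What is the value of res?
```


greatest_common_divisor(29, 118)
= greatest_common_divisor(118, 29 % 118) = greatest_common_divisor(118, 29)
= greatest_common_divisor(29, 118 % 29) = greatest_common_divisor(29, 2)
= greatest_common_divisor(2, 29 % 2) = greatest_common_divisor(2, 1)
= greatest_common_divisor(1, 2 % 1) = greatest_common_divisor(1, 0)
b == 0, return a = 1


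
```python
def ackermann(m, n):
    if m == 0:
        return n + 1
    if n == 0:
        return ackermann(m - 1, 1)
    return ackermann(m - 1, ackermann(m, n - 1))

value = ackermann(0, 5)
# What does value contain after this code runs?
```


ackermann(0, 5)
m == 0: return 5 + 1 = 6
= 6


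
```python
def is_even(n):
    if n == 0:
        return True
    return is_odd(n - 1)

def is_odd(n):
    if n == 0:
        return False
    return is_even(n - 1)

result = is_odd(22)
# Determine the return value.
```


is_odd(22)
= is_even(21)
= is_odd(20)
= is_even(19)
= is_odd(18)
= is_even(17)
= is_odd(16)
= is_even(15)
= is_odd(14)
= is_even(13)
= is_odd(12)
= is_even(11)
= is_odd(10)
= is_even(9)
= is_odd(8)
= is_even(7)
= is_odd(6)
= is_even(5)
= is_odd(4)
= is_even(3)
= is_odd(2)
= is_even(1)
= is_odd(0)
n == 0: return False
= False


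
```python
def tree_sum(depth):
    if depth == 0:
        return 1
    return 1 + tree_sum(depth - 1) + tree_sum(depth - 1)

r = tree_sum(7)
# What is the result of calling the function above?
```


tree_sum(7)
= 1 + tree_sum(6) + tree_sum(6)
= 1 + 2 * tree_sum(6)
tree_sum(k) = 2^(k+1) - 1
tree_sum(0) = 1
tree_sum(1) = 3
tree_sum(2) = 7
tree_sum(3) = 15
tree_sum(4) = 31
tree_sum(7) = 2^8 - 1 = 255


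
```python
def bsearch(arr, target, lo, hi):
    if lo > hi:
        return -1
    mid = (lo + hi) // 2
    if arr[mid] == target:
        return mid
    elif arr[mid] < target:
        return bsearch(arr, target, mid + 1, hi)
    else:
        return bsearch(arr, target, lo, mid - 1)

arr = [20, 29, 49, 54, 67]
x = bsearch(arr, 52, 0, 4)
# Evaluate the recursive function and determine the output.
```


bsearch(arr, 52, 0, 4)
lo=0, hi=4, mid=2, arr[mid]=49
49 < 52, search right half
lo=3, hi=4, mid=3, arr[mid]=54
54 > 52, search left half
lo > hi, target not found, return -1
= -1


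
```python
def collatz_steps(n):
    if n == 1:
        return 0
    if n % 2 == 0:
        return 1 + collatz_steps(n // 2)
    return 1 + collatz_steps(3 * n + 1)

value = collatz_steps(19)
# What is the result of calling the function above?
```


collatz_steps(19)
19 is odd -> 3*19+1 = 58 -> collatz_steps(58)
58 is even -> collatz_steps(29)
29 is odd -> 3*29+1 = 88 -> collatz_steps(88)
88 is even -> collatz_steps(44)
44 is even -> collatz_steps(22)
22 is even -> collatz_steps(11)
11 is odd -> 3*11+1 = 34 -> collatz_steps(34)
34 is even -> collatz_steps(17)
17 is odd -> 3*17+1 = 52 -> collatz_steps(52)
52 is even -> collatz_steps(26)
26 is even -> collatz_steps(13)
13 is odd -> 3*13+1 = 40 -> collatz_steps(40)
40 is even -> collatz_steps(20)
20 is even -> collatz_steps(10)
10 is even -> collatz_steps(5)
5 is odd -> 3*5+1 = 16 -> collatz_steps(16)
16 is even -> collatz_steps(8)
8 is even -> collatz_steps(4)
4 is even -> collatz_steps(2)
2 is even -> collatz_steps(1)
Reached 1 after 20 steps
= 20


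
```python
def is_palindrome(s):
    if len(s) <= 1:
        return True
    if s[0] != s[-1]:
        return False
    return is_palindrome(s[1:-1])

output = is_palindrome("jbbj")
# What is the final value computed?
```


is_palindrome("jbbj")
"jbbj": s[0]='j' == s[-1]='j' -> is_palindrome("bb")
"bb": s[0]='b' == s[-1]='b' -> is_palindrome("")
"": len <= 1 -> True
= True


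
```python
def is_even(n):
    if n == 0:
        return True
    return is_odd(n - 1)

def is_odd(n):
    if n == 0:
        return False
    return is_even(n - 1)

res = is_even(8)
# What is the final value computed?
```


is_even(8)
= is_odd(7)
= is_even(6)
= is_odd(5)
= is_even(4)
= is_odd(3)
= is_even(2)
= is_odd(1)
= is_even(0)
n == 0: return True
= True


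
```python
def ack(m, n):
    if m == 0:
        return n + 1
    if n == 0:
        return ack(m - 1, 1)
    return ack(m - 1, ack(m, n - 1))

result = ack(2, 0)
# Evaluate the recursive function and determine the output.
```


ack(2, 0)
n == 0: return ack(1, 1)
= ack(1, 1) = 3
= 3


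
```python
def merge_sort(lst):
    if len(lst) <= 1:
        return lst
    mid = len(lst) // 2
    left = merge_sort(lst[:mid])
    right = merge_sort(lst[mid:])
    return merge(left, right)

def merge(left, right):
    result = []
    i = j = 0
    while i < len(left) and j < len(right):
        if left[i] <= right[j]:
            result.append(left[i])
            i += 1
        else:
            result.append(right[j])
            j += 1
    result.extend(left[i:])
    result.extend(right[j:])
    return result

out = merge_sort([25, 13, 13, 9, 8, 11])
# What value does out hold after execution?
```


merge_sort([25, 13, 13, 9, 8, 11])
Split into [25, 13, 13] and [9, 8, 11]
Left sorted: [13, 13, 25]
Right sorted: [8, 9, 11]
Merge [13, 13, 25] and [8, 9, 11]
= [8, 9, 11, 13, 13, 25]


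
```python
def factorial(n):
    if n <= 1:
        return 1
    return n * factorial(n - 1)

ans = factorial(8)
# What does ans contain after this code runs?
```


factorial(8)
= 8 * factorial(7)
= 8 * 7 * factorial(6)
= 8 * 7 * 6 * factorial(5)
= 8 * 7 * 6 * 5 * factorial(4)
= 8 * 7 * 6 * 5 * 4 * factorial(3)
= 8 * 7 * 6 * 5 * 4 * 3 * factorial(2)
= 8 * 7 * 6 * 5 * 4 * 3 * 2 * factorial(1)
= 8 * 7 * 6 * 5 * 4 * 3 * 2 * 1
= 40320


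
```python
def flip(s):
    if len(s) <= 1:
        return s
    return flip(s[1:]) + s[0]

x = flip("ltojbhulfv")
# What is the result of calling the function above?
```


flip("ltojbhulfv")
= flip("tojbhulfv") + "l"
= flip("ojbhulfv") + "t" + "l"
= flip("jbhulfv") + "o" + "t" + "l"
= flip("bhulfv") + "j" + "o" + "t" + "l"
= flip("hulfv") + "b" + "j" + "o" + "t" + "l"
= flip("ulfv") + "h" + "b" + "j" + "o" + "t" + "l"
= flip("lfv") + "u" + "h" + "b" + "j" + "o" + "t" + "l"
= flip("fv") + "l" + "u" + "h" + "b" + "j" + "o" + "t" + "l"
= flip("v") + "f" + "l" + "u" + "h" + "b" + "j" + "o" + "t" + "l"
= "v" + "f" + "l" + "u" + "h" + "b" + "j" + "o" + "t" + "l"
= "vfluhbjotl"


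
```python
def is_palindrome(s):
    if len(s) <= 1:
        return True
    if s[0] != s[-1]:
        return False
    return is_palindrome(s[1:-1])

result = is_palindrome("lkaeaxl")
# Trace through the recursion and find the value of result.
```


is_palindrome("lkaeaxl")
"lkaeaxl": s[0]='l' == s[-1]='l' -> is_palindrome("kaeax")
"kaeax": s[0]='k' != s[-1]='x' -> False
= False


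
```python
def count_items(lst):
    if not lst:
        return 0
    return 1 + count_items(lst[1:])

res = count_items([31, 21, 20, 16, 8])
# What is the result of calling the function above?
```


count_items([31, 21, 20, 16, 8])
= 1 + count_items([21, 20, 16, 8])
= 1 + 1 + count_items([20, 16, 8])
= 1 + 1 + 1 + count_items([16, 8])
= 1 + 1 + 1 + 1 + count_items([8])
= 1 + 1 + 1 + 1 + 1 + count_items([])
= 1 + 1 + 1 + 1 + 1 + 0
= 5


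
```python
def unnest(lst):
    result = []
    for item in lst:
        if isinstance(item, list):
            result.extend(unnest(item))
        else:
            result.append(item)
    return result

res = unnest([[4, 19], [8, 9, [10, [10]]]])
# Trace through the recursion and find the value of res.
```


unnest([[4, 19], [8, 9, [10, [10]]]])
Processing each element:
  [4, 19] is a list -> unnest recursively -> [4, 19]
  [8, 9, [10, [10]]] is a list -> unnest recursively -> [8, 9, 10, 10]
= [4, 19, 8, 9, 10, 10]


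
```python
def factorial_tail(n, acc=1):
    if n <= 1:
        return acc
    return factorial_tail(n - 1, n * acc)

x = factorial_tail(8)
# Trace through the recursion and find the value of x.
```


factorial_tail(8, 1)
= factorial_tail(7, 8 * 1) = factorial_tail(7, 8)
= factorial_tail(6, 7 * 8) = factorial_tail(6, 56)
= factorial_tail(5, 6 * 56) = factorial_tail(5, 336)
= factorial_tail(4, 5 * 336) = factorial_tail(4, 1680)
= factorial_tail(3, 4 * 1680) = factorial_tail(3, 6720)
= factorial_tail(2, 3 * 6720) = factorial_tail(2, 20160)
= factorial_tail(1, 2 * 20160) = factorial_tail(1, 40320)
n <= 1, return acc = 40320


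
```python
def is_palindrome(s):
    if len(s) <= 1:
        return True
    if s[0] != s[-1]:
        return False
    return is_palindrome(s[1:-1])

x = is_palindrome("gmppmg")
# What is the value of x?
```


is_palindrome("gmppmg")
"gmppmg": s[0]='g' == s[-1]='g' -> is_palindrome("mppm")
"mppm": s[0]='m' == s[-1]='m' -> is_palindrome("pp")
"pp": s[0]='p' == s[-1]='p' -> is_palindrome("")
"": len <= 1 -> True
= True


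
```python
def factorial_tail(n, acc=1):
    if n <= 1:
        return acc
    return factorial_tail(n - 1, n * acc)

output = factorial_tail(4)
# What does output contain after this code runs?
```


factorial_tail(4, 1)
= factorial_tail(3, 4 * 1) = factorial_tail(3, 4)
= factorial_tail(2, 3 * 4) = factorial_tail(2, 12)
= factorial_tail(1, 2 * 12) = factorial_tail(1, 24)
n <= 1, return acc = 24


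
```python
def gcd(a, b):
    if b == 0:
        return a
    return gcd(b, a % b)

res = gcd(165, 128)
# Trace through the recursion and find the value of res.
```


gcd(165, 128)
= gcd(128, 165 % 128) = gcd(128, 37)
= gcd(37, 128 % 37) = gcd(37, 17)
= gcd(17, 37 % 17) = gcd(17, 3)
= gcd(3, 17 % 3) = gcd(3, 2)
= gcd(2, 3 % 2) = gcd(2, 1)
= gcd(1, 2 % 1) = gcd(1, 0)
b == 0, return a = 1


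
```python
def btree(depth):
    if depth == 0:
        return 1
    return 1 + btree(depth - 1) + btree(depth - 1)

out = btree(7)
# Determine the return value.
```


btree(7)
= 1 + btree(6) + btree(6)
= 1 + 2 * btree(6)
btree(k) = 2^(k+1) - 1
btree(0) = 1
btree(1) = 3
btree(2) = 7
btree(3) = 15
btree(4) = 31
btree(7) = 2^8 - 1 = 255


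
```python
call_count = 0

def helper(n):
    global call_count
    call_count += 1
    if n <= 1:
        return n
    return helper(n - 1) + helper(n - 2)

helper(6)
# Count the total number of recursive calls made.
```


helper(6) calls helper(5) and helper(4); each non-base call branches into two more.
Let C(k) = total number of calls made by helper(k), including the call to helper(k) itself.
Base cases: C(0) = 1, C(1) = 1
Recurrence: C(k) = 1 + C(k-1) + C(k-2)
  C(2) = 1 + C(1) + C(0) = 1 + 1 + 1 = 3
  C(3) = 1 + C(2) + C(1) = 1 + 3 + 1 = 5
  C(4) = 1 + C(3) + C(2) = 1 + 5 + 3 = 9
  C(5) = 1 + C(4) + C(3) = 1 + 9 + 5 = 15
  C(6) = 1 + C(5) + C(4) = 1 + 15 + 9 = 25
Total calls = C(6) = 25


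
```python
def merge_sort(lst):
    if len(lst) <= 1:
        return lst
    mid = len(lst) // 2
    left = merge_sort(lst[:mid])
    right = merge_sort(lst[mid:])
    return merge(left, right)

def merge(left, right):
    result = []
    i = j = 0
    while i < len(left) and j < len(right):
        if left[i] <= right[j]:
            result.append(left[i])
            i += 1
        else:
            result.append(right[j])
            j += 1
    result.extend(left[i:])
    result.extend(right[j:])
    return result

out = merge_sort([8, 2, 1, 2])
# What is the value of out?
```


merge_sort([8, 2, 1, 2])
Split into [8, 2] and [1, 2]
Left sorted: [2, 8]
Right sorted: [1, 2]
Merge [2, 8] and [1, 2]
= [1, 2, 2, 8]


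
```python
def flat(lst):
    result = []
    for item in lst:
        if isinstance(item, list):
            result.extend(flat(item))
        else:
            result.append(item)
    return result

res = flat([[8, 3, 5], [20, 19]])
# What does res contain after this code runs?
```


flat([[8, 3, 5], [20, 19]])
Processing each element:
  [8, 3, 5] is a list -> flat recursively -> [8, 3, 5]
  [20, 19] is a list -> flat recursively -> [20, 19]
= [8, 3, 5, 20, 19]


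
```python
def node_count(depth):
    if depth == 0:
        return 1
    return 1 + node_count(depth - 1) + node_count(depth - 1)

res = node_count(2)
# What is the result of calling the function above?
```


node_count(2)
= 1 + node_count(1) + node_count(1)
= 1 + 2 * node_count(1)
node_count(k) = 2^(k+1) - 1
node_count(0) = 1
node_count(1) = 3
node_count(2) = 7
node_count(2) = 2^3 - 1 = 7


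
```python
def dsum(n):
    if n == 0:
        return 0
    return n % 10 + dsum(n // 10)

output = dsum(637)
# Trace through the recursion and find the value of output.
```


dsum(637)
= 7 + dsum(63)
= 7 + 3 + dsum(6)
= 7 + 3 + 6 + dsum(0)
= 7 + 3 + 6 + 0
= 16


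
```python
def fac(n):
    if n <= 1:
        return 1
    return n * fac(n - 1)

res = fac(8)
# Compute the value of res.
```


fac(8)
= 8 * fac(7)
= 8 * 7 * fac(6)
= 8 * 7 * 6 * fac(5)
= 8 * 7 * 6 * 5 * fac(4)
= 8 * 7 * 6 * 5 * 4 * fac(3)
= 8 * 7 * 6 * 5 * 4 * 3 * fac(2)
= 8 * 7 * 6 * 5 * 4 * 3 * 2 * fac(1)
= 8 * 7 * 6 * 5 * 4 * 3 * 2 * 1
= 40320


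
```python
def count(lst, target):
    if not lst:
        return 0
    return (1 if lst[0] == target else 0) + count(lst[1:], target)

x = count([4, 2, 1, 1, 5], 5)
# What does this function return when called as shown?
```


count([4, 2, 1, 1, 5], 5)
lst[0]=4 != 5: 0 + count([2, 1, 1, 5], 5)
lst[0]=2 != 5: 0 + count([1, 1, 5], 5)
lst[0]=1 != 5: 0 + count([1, 5], 5)
lst[0]=1 != 5: 0 + count([5], 5)
lst[0]=5 == 5: 1 + count([], 5)
= 1


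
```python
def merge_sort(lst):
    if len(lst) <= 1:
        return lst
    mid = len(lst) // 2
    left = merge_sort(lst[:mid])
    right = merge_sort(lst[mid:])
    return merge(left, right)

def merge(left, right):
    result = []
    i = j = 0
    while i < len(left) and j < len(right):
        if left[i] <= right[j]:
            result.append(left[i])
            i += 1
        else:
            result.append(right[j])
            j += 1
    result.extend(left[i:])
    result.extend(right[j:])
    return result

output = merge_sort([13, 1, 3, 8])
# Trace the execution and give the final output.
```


merge_sort([13, 1, 3, 8])
Split into [13, 1] and [3, 8]
Left sorted: [1, 13]
Right sorted: [3, 8]
Merge [1, 13] and [3, 8]
= [1, 3, 8, 13]
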